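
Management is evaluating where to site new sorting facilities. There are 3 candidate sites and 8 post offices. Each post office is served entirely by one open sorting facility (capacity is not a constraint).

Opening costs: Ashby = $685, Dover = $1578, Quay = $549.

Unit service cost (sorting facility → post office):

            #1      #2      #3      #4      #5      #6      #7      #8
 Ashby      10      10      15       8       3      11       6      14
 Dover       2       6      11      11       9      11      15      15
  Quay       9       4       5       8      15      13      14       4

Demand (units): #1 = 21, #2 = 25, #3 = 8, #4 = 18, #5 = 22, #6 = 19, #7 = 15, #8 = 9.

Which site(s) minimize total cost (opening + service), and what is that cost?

For any fixed open set, each post office goes to its cheapest open site; total = fixed + service.
{Quay}: #1→Quay 9·21=189, #2→Quay 4·25=100, #3→Quay 5·8=40, #4→Quay 8·18=144, #5→Quay 15·22=330, #6→Quay 13·19=247, #7→Quay 14·15=210, #8→Quay 4·9=36. Service 1296; fixed 549; total 1845.
{Ashby}: service 1215 + fixed 685 = 1900
{Ashby, Quay}: service 874 + fixed 1234 = 2108
{Ashby, Dover, Quay}: service 727 + fixed 2812 = 3539
(All 7 nonempty subsets were checked; Quay only is lowest.)

Open Quay only; minimum total cost 1845.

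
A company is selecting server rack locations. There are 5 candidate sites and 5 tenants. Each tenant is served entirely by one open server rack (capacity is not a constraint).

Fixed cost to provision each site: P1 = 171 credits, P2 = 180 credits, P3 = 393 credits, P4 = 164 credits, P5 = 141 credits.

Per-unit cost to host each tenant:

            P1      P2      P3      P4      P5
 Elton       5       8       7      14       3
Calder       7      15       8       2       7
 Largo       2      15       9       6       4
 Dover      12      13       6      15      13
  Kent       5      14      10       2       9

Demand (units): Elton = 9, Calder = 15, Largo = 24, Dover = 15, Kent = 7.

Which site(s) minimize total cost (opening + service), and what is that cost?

For any fixed open set, each tenant goes to its cheapest open site; total = fixed + service.
{P1}: Elton→P1 5·9=45, Calder→P1 7·15=105, Largo→P1 2·24=48, Dover→P1 12·15=180, Kent→P1 5·7=35. Service 413; fixed 171; total 584.
{P5}: Elton→P5 3·9=27, Calder→P5 7·15=105, Largo→P5 4·24=96, Dover→P5 13·15=195, Kent→P5 9·7=63. Service 486; fixed 141; total 627.
{P1, P4}: service 317 + fixed 335 = 652
{P1, P2, P3, P4, P5}: Elton→P5 3·9=27, Calder→P4 2·15=30, Largo→P1 2·24=48, Dover→P3 6·15=90, Kent→P4 2·7=14. Service 209; fixed 1049; total 1258.
No other subset beats 584.

Open P1 only; minimum total cost 584.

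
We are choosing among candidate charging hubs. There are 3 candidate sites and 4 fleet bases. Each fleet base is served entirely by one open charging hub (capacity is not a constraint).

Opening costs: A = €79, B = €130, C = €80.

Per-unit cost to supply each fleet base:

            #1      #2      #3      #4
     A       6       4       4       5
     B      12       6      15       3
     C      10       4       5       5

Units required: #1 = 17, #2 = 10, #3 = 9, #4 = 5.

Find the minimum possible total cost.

For any fixed open set, each fleet base goes to its cheapest open site; total = fixed + service.
{A}: #1→A 6·17=102, #2→A 4·10=40, #3→A 4·9=36, #4→A 5·5=25. Service 203; fixed 79; total 282.
{C}: #1→C 10·17=170, #2→C 4·10=40, #3→C 5·9=45, #4→C 5·5=25. Service 280; fixed 80; total 360.
{A, C}: #1→A 6·17=102, #2→A 4·10=40, #3→A 4·9=36, #4→A 5·5=25. Service 203; fixed 159; total 362.
{A, B, C}: service 193 + fixed 289 = 482
No other subset beats 282.

Minimum total cost: 282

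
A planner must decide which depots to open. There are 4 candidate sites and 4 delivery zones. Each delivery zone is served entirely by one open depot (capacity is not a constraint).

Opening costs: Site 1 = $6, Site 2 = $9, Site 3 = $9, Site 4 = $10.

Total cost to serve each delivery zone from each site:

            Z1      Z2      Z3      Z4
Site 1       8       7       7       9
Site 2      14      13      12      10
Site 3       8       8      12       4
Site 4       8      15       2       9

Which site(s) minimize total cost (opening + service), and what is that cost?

Open Site 1 only; minimum total cost 37.

For any fixed open set, each delivery zone goes to its cheapest open site; total = fixed + service.
{Site 1}: Z1→Site 1 8, Z2→Site 1 7, Z3→Site 1 7, Z4→Site 1 9. Service 31; fixed 6; total 37.
{Site 1, Site 3}: service 26 + fixed 15 = 41
{Site 3}: service 32 + fixed 9 = 41
{Site 1, Site 2, Site 3, Site 4}: Z1→Site 1 8, Z2→Site 1 7, Z3→Site 4 2, Z4→Site 3 4. Service 21; fixed 34; total 55.
(All 15 nonempty subsets were checked; Site 1 only is lowest.)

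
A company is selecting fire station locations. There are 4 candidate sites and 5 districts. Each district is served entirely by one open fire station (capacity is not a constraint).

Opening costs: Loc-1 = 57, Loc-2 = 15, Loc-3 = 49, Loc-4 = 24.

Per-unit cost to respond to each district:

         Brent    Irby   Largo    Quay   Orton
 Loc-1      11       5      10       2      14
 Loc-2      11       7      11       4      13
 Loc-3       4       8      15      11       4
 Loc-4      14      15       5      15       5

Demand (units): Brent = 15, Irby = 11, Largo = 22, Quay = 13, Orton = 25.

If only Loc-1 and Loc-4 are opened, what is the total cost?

Each district is assigned to its cheapest site among the open ones.
{Loc-1, Loc-4}: Brent→Loc-1 11·15=165, Irby→Loc-1 5·11=55, Largo→Loc-4 5·22=110, Quay→Loc-1 2·13=26, Orton→Loc-4 5·25=125. Service 481; fixed 81; total 562.

Total cost: 562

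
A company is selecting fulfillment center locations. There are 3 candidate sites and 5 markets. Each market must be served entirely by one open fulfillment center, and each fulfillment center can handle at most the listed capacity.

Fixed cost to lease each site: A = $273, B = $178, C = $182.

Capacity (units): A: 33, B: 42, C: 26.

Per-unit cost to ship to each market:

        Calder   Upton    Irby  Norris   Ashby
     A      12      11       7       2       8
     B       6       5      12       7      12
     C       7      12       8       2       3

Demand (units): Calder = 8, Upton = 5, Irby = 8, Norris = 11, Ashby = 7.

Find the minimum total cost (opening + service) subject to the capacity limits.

Open {B}: Calder→B 6·8=48, Upton→B 5·5=25, Irby→B 12·8=96, Norris→B 7·11=77, Ashby→B 12·7=84.
Loads: B carries 39/42. Service 330; fixed 178; total 508.
Next best feasible plan costs 540.

Minimum total cost: 508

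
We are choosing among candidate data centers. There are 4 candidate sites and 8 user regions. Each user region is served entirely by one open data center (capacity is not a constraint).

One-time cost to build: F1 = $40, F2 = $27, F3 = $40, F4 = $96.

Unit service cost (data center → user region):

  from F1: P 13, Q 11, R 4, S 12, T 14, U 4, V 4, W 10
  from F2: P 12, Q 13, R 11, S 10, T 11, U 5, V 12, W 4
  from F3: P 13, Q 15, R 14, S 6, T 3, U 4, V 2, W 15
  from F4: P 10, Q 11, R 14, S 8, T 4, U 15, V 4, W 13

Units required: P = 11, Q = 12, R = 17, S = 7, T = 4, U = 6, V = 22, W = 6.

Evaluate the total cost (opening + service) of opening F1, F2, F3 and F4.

Each user region is assigned to its cheapest site among the open ones.
{F1, F2, F3, F4}: P→F4 10·11=110, Q→F1 11·12=132, R→F1 4·17=68, S→F3 6·7=42, T→F3 3·4=12, U→F1 4·6=24, V→F3 2·22=44, W→F2 4·6=24. Service 456; fixed 203; total 659.

Total cost: 659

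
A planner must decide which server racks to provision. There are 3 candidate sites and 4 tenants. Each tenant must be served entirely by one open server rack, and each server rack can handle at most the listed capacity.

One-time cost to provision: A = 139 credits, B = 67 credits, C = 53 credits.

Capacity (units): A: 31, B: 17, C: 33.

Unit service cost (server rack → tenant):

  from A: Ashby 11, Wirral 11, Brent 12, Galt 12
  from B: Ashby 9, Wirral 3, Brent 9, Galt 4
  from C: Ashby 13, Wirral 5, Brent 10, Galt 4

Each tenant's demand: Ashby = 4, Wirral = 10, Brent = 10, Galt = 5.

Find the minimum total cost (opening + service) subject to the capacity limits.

Minimum total cost: 275

Open {C}: Ashby→C 13·4=52, Wirral→C 5·10=50, Brent→C 10·10=100, Galt→C 4·5=20.
Loads: C carries 29/33. Service 222; fixed 53; total 275.
Next best feasible plan costs 306.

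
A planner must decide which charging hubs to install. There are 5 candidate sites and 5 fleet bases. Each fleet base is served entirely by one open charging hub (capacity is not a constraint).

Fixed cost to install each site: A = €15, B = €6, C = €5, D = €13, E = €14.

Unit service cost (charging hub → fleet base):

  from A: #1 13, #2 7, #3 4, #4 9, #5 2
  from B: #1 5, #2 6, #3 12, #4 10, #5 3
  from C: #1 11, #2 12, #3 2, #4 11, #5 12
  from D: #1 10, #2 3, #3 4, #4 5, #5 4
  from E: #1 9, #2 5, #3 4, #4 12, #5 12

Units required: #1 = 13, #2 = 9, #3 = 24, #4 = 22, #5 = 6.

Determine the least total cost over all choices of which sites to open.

Minimum total cost: 292

For any fixed open set, each fleet base goes to its cheapest open site; total = fixed + service.
{B, C, D}: #1→B 5·13=65, #2→D 3·9=27, #3→C 2·24=48, #4→D 5·22=110, #5→B 3·6=18. Service 268; fixed 24; total 292.
{A, B, C, D}: #1→B 5·13=65, #2→D 3·9=27, #3→C 2·24=48, #4→D 5·22=110, #5→A 2·6=12. Service 262; fixed 39; total 301.
{B, C, D, E}: #1→B 5·13=65, #2→D 3·9=27, #3→C 2·24=48, #4→D 5·22=110, #5→B 3·6=18. Service 268; fixed 38; total 306.
{A, B, C, D, E}: #1→B 5·13=65, #2→D 3·9=27, #3→C 2·24=48, #4→D 5·22=110, #5→A 2·6=12. Service 262; fixed 53; total 315.
No other subset beats 292.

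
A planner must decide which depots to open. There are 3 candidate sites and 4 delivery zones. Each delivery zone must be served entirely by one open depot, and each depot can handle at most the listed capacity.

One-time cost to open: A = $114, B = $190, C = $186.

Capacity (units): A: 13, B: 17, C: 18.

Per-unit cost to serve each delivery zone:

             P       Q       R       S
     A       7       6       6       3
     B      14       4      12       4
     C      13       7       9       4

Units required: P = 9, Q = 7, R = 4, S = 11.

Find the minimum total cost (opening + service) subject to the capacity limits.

Minimum total cost: 480

Open {A, C}: P→A 7·9=63, Q→C 7·7=49, R→A 6·4=24, S→C 4·11=44.
Loads: A carries 13/13, C carries 18/18. Service 180; fixed 300; total 480.
Next best feasible plan costs 610.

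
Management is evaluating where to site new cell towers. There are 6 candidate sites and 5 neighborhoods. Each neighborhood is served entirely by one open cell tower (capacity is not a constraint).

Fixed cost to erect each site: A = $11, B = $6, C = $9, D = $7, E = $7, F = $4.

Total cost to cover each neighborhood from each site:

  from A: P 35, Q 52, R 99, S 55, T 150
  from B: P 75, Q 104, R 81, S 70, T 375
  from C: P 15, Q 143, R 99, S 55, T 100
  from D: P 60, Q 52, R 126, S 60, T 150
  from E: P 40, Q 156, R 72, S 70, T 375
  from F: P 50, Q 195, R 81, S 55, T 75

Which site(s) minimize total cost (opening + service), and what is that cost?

Open C, D, E and F; minimum total cost 296.

For any fixed open set, each neighborhood goes to its cheapest open site; total = fixed + service.
{C, D, E, F}: P→C 15, Q→D 52, R→E 72, S→C 55, T→F 75. Service 269; fixed 27; total 296.
{C, D, F}: P→C 15, Q→D 52, R→F 81, S→C 55, T→F 75. Service 278; fixed 20; total 298.
{A, C, E, F}: service 269 + fixed 31 = 300
{A, B, C, D, E, F}: service 269 + fixed 44 = 313
No other subset beats 296.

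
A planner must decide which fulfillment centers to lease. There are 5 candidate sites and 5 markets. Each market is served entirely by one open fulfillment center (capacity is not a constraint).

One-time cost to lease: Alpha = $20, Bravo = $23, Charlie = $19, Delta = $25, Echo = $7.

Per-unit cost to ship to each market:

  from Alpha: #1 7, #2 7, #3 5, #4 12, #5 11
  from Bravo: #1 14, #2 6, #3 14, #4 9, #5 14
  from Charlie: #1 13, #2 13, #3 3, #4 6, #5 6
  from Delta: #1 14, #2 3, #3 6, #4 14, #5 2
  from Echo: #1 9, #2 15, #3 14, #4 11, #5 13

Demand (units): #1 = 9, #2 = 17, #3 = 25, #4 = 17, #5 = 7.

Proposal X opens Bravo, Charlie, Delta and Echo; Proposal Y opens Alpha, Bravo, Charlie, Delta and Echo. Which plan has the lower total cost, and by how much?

Proposal X: {Bravo, Charlie, Delta, Echo}: #1→Echo 9·9=81, #2→Delta 3·17=51, #3→Charlie 3·25=75, #4→Charlie 6·17=102, #5→Delta 2·7=14. Service 323; fixed 74; total 397.
Proposal Y: {Alpha, Bravo, Charlie, Delta, Echo}: #1→Alpha 7·9=63, #2→Delta 3·17=51, #3→Charlie 3·25=75, #4→Charlie 6·17=102, #5→Delta 2·7=14. Service 305; fixed 94; total 399.
Difference: |397 − 399| = 2.

Proposal X is cheaper by 2.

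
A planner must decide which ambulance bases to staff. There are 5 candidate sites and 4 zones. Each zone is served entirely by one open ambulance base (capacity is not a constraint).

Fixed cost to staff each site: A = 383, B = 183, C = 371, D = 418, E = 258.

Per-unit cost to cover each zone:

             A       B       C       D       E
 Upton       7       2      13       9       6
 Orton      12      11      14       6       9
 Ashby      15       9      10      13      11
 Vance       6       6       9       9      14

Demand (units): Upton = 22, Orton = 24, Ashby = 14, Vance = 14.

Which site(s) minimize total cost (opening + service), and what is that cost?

For any fixed open set, each zone goes to its cheapest open site; total = fixed + service.
{B}: Upton→B 2·22=44, Orton→B 11·24=264, Ashby→B 9·14=126, Vance→B 6·14=84. Service 518; fixed 183; total 701.
{B, E}: service 470 + fixed 441 = 911
{E}: Upton→E 6·22=132, Orton→E 9·24=216, Ashby→E 11·14=154, Vance→E 14·14=196. Service 698; fixed 258; total 956.
{A, B, C, D, E}: Upton→B 2·22=44, Orton→D 6·24=144, Ashby→B 9·14=126, Vance→A 6·14=84. Service 398; fixed 1613; total 2011.
No other subset beats 701.

Open B only; minimum total cost 701.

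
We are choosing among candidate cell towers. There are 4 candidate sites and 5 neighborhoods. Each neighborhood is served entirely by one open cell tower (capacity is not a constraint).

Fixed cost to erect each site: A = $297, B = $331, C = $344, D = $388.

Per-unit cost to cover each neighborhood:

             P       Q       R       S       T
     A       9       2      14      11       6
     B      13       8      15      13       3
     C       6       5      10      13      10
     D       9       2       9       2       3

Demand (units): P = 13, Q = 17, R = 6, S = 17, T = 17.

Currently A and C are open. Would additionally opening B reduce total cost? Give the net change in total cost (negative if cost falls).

No — net change +280 (cost rises by 280).

Current service cost with {A, C}: 461.
Adding B: each neighborhood re-picks its cheapest; new service cost 410, saving 51.
Extra fixed cost: 331. Net change = 331 − 51 = 280.
(Totals: 1102 → 1382.)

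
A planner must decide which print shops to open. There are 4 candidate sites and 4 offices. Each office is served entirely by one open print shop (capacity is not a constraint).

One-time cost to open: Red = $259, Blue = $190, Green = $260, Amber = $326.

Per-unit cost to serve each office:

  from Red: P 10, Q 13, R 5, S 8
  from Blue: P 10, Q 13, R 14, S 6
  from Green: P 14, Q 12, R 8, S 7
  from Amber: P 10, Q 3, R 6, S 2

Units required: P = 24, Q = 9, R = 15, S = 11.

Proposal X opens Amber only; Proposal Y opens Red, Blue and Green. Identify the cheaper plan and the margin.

Proposal X is cheaper by 493.

Proposal X: {Amber}: P→Amber 10·24=240, Q→Amber 3·9=27, R→Amber 6·15=90, S→Amber 2·11=22. Service 379; fixed 326; total 705.
Proposal Y: {Red, Blue, Green}: P→Red 10·24=240, Q→Green 12·9=108, R→Red 5·15=75, S→Blue 6·11=66. Service 489; fixed 709; total 1198.
Difference: |705 − 1198| = 493.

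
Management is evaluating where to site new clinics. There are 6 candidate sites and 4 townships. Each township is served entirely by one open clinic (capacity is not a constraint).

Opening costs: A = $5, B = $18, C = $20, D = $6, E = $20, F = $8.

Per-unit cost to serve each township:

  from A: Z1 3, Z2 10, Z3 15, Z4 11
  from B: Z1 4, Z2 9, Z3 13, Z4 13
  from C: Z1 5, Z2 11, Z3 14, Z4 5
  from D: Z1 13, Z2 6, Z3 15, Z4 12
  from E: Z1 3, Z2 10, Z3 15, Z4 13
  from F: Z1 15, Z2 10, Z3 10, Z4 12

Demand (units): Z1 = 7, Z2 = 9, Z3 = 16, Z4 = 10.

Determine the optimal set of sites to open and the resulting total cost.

Open A, C, D and F; minimum total cost 324.

For any fixed open set, each township goes to its cheapest open site; total = fixed + service.
{A, C, D, F}: Z1→A 3·7=21, Z2→D 6·9=54, Z3→F 10·16=160, Z4→C 5·10=50. Service 285; fixed 39; total 324.
{C, D, F}: service 299 + fixed 34 = 333
{C, D, E, F}: Z1→E 3·7=21, Z2→D 6·9=54, Z3→F 10·16=160, Z4→C 5·10=50. Service 285; fixed 54; total 339.
{A, B, C, D, E, F}: service 285 + fixed 77 = 362
No other subset beats 324.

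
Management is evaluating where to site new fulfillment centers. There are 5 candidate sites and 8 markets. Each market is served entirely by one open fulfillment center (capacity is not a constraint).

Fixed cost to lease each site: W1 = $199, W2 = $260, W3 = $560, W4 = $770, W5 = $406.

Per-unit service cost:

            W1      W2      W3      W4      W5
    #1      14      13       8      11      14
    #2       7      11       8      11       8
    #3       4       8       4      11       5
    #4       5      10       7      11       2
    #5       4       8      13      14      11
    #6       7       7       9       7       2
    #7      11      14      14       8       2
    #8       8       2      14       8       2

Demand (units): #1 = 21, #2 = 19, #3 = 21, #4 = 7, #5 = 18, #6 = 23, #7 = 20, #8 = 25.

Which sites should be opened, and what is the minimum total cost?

For any fixed open set, each market goes to its cheapest open site; total = fixed + service.
{W5}: #1→W5 14·21=294, #2→W5 8·19=152, #3→W5 5·21=105, #4→W5 2·7=14, #5→W5 11·18=198, #6→W5 2·23=46, #7→W5 2·20=40, #8→W5 2·25=50. Service 899; fixed 406; total 1305.
{W1, W5}: service 733 + fixed 605 = 1338
{W1}: #1→W1 14·21=294, #2→W1 7·19=133, #3→W1 4·21=84, #4→W1 5·7=35, #5→W1 4·18=72, #6→W1 7·23=161, #7→W1 11·20=220, #8→W1 8·25=200. Service 1199; fixed 199; total 1398.
{W1, W2, W3, W4, W5}: #1→W3 8·21=168, #2→W1 7·19=133, #3→W1 4·21=84, #4→W5 2·7=14, #5→W1 4·18=72, #6→W5 2·23=46, #7→W5 2·20=40, #8→W2 2·25=50. Service 607; fixed 2195; total 2802.
No other subset beats 1305.

Open W5 only; minimum total cost 1305.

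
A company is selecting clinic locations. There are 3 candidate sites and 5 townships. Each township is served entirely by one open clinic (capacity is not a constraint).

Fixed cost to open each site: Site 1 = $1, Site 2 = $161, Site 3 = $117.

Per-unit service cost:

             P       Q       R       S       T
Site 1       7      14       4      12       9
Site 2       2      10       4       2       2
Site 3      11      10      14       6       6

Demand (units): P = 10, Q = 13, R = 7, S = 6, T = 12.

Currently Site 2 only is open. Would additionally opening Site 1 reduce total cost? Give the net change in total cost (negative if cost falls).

No — net change +1 (cost rises by 1).

Current service cost with {Site 2}: 214.
Adding Site 1: each township re-picks its cheapest; new service cost 214, saving 0.
Extra fixed cost: 1. Net change = 1 − 0 = 1.
(Totals: 375 → 376.)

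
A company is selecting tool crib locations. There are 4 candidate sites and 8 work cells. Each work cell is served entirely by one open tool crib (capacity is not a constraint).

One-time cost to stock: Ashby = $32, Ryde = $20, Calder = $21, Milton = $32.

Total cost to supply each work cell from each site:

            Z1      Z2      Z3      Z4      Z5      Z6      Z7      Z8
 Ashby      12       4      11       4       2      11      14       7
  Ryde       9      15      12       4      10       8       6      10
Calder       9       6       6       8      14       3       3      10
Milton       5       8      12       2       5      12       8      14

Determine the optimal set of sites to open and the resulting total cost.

Open Calder only; minimum total cost 80.

For any fixed open set, each work cell goes to its cheapest open site; total = fixed + service.
{Calder}: Z1→Calder 9, Z2→Calder 6, Z3→Calder 6, Z4→Calder 8, Z5→Calder 14, Z6→Calder 3, Z7→Calder 3, Z8→Calder 10. Service 59; fixed 21; total 80.
{Ashby, Calder}: service 38 + fixed 53 = 91
{Ryde, Calder}: Z1→Ryde 9, Z2→Calder 6, Z3→Calder 6, Z4→Ryde 4, Z5→Ryde 10, Z6→Calder 3, Z7→Calder 3, Z8→Ryde 10. Service 51; fixed 41; total 92.
{Ashby, Ryde, Calder, Milton}: service 32 + fixed 105 = 137
No other subset beats 80.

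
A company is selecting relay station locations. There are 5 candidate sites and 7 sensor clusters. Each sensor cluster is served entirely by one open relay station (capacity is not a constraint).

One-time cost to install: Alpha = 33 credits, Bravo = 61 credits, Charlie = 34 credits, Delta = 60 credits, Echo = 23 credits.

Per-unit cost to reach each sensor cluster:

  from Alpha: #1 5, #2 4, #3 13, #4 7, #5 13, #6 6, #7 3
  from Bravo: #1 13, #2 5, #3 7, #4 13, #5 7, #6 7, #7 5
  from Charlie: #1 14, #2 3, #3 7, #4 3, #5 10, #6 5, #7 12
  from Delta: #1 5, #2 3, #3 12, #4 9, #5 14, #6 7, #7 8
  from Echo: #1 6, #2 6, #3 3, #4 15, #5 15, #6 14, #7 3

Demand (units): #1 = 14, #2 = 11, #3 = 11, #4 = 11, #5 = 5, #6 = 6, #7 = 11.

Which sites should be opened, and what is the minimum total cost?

For any fixed open set, each sensor cluster goes to its cheapest open site; total = fixed + service.
{Charlie, Echo}: #1→Echo 6·14=84, #2→Charlie 3·11=33, #3→Echo 3·11=33, #4→Charlie 3·11=33, #5→Charlie 10·5=50, #6→Charlie 5·6=30, #7→Echo 3·11=33. Service 296; fixed 57; total 353.
{Alpha, Charlie, Echo}: service 282 + fixed 90 = 372
{Alpha, Charlie}: #1→Alpha 5·14=70, #2→Charlie 3·11=33, #3→Charlie 7·11=77, #4→Charlie 3·11=33, #5→Charlie 10·5=50, #6→Charlie 5·6=30, #7→Alpha 3·11=33. Service 326; fixed 67; total 393.
{Alpha, Bravo, Charlie, Delta, Echo}: #1→Alpha 5·14=70, #2→Charlie 3·11=33, #3→Echo 3·11=33, #4→Charlie 3·11=33, #5→Bravo 7·5=35, #6→Charlie 5·6=30, #7→Alpha 3·11=33. Service 267; fixed 211; total 478.
No other subset beats 353.

Open Charlie and Echo; minimum total cost 353.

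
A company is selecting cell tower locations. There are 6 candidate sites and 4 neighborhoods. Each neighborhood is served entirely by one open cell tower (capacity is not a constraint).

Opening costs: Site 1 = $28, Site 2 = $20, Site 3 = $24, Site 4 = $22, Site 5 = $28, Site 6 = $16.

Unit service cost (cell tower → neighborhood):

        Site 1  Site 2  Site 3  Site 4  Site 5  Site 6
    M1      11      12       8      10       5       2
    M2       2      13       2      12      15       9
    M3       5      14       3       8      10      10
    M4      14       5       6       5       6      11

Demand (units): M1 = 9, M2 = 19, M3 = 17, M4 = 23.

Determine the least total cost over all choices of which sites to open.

For any fixed open set, each neighborhood goes to its cheapest open site; total = fixed + service.
{Site 2, Site 3, Site 6}: M1→Site 6 2·9=18, M2→Site 3 2·19=38, M3→Site 3 3·17=51, M4→Site 2 5·23=115. Service 222; fixed 60; total 282.
{Site 3, Site 4, Site 6}: M1→Site 6 2·9=18, M2→Site 3 2·19=38, M3→Site 3 3·17=51, M4→Site 4 5·23=115. Service 222; fixed 62; total 284.
{Site 3, Site 6}: service 245 + fixed 40 = 285
{Site 1, Site 2, Site 3, Site 4, Site 5, Site 6}: service 222 + fixed 138 = 360
No other subset beats 282.

Minimum total cost: 282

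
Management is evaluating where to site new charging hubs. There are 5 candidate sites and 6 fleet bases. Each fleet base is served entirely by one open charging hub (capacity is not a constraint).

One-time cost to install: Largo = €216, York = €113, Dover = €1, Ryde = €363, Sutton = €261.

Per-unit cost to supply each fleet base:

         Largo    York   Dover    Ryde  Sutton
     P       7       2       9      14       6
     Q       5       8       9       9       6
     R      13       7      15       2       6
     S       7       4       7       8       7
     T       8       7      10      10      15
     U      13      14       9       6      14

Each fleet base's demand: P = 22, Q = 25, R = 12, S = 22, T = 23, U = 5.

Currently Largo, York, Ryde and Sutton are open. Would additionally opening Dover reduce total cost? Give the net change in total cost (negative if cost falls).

No — net change +1 (cost rises by 1).

Current service cost with {Largo, York, Ryde, Sutton}: 472.
Adding Dover: each fleet base re-picks its cheapest; new service cost 472, saving 0.
Extra fixed cost: 1. Net change = 1 − 0 = 1.
(Totals: 1425 → 1426.)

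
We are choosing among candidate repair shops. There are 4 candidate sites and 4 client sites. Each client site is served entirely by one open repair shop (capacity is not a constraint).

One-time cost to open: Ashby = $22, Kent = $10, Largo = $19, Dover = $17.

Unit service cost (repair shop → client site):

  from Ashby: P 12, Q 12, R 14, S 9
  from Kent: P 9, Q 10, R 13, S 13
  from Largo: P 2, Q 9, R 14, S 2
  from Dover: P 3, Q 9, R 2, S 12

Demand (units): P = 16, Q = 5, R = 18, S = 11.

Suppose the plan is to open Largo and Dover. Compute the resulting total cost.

Each client site is assigned to its cheapest site among the open ones.
{Largo, Dover}: P→Largo 2·16=32, Q→Largo 9·5=45, R→Dover 2·18=36, S→Largo 2·11=22. Service 135; fixed 36; total 171.

Total cost: 171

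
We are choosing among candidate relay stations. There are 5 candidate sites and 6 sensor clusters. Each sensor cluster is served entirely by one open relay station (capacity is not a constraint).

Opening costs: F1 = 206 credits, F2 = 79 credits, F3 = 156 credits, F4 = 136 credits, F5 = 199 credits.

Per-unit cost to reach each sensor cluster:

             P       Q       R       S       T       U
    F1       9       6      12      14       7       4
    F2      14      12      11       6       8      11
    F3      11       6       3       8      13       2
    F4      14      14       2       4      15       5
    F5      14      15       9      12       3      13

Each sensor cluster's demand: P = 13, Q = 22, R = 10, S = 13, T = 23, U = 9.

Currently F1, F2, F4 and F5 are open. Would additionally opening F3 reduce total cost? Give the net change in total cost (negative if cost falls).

Current service cost with {F1, F2, F4, F5}: 426.
Adding F3: each sensor cluster re-picks its cheapest; new service cost 408, saving 18.
Extra fixed cost: 156. Net change = 156 − 18 = 138.
(Totals: 1046 → 1184.)

No — net change +138 (cost rises by 138).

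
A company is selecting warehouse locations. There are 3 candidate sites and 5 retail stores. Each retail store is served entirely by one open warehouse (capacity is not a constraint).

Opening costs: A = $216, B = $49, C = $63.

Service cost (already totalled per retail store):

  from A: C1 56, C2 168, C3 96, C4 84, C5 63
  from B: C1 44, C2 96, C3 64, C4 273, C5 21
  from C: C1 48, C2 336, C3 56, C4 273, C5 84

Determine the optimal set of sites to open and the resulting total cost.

Open B only; minimum total cost 547.

For any fixed open set, each retail store goes to its cheapest open site; total = fixed + service.
{B}: C1→B 44, C2→B 96, C3→B 64, C4→B 273, C5→B 21. Service 498; fixed 49; total 547.
{A, B}: C1→B 44, C2→B 96, C3→B 64, C4→A 84, C5→B 21. Service 309; fixed 265; total 574.
{B, C}: service 490 + fixed 112 = 602
{A, B, C}: service 301 + fixed 328 = 629
No other subset beats 547.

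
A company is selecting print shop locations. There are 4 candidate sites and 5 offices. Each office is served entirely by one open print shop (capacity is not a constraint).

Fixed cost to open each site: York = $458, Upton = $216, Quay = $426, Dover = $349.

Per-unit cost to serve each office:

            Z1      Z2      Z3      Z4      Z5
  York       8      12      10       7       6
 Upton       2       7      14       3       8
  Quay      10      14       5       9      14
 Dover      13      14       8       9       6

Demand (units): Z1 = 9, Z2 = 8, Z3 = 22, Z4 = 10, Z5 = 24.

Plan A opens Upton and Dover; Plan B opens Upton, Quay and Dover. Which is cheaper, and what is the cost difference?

Plan A: {Upton, Dover}: Z1→Upton 2·9=18, Z2→Upton 7·8=56, Z3→Dover 8·22=176, Z4→Upton 3·10=30, Z5→Dover 6·24=144. Service 424; fixed 565; total 989.
Plan B: {Upton, Quay, Dover}: Z1→Upton 2·9=18, Z2→Upton 7·8=56, Z3→Quay 5·22=110, Z4→Upton 3·10=30, Z5→Dover 6·24=144. Service 358; fixed 991; total 1349.
Difference: |989 − 1349| = 360.

Plan A is cheaper by 360.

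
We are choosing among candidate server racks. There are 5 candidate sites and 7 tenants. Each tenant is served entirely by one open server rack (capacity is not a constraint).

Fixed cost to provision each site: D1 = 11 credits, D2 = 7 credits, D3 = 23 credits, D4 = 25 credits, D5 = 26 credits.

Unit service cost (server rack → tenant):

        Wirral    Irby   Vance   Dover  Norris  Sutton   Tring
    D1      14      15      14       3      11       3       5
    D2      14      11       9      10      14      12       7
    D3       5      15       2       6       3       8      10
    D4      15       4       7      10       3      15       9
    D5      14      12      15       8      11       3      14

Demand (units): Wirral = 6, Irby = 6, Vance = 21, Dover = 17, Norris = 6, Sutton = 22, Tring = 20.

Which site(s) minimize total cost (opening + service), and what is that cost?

For any fixed open set, each tenant goes to its cheapest open site; total = fixed + service.
{D1, D3, D4}: Wirral→D3 5·6=30, Irby→D4 4·6=24, Vance→D3 2·21=42, Dover→D1 3·17=51, Norris→D3 3·6=18, Sutton→D1 3·22=66, Tring→D1 5·20=100. Service 331; fixed 59; total 390.
{D1, D2, D3, D4}: service 331 + fixed 66 = 397
{D1, D2, D3}: service 373 + fixed 41 = 414
{D1, D2, D3, D4, D5}: service 331 + fixed 92 = 423
No other subset beats 390.

Open D1, D3 and D4; minimum total cost 390.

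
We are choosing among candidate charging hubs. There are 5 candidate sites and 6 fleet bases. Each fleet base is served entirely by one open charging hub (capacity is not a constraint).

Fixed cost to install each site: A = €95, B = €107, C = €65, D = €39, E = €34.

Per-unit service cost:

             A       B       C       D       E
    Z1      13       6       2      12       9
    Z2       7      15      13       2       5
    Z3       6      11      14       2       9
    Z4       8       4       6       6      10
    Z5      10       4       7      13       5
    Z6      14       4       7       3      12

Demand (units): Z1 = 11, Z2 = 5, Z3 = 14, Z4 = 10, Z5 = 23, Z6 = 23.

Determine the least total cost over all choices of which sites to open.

For any fixed open set, each fleet base goes to its cheapest open site; total = fixed + service.
{C, D, E}: Z1→C 2·11=22, Z2→D 2·5=10, Z3→D 2·14=28, Z4→C 6·10=60, Z5→E 5·23=115, Z6→D 3·23=69. Service 304; fixed 138; total 442.
{B, D}: Z1→B 6·11=66, Z2→D 2·5=10, Z3→D 2·14=28, Z4→B 4·10=40, Z5→B 4·23=92, Z6→D 3·23=69. Service 305; fixed 146; total 451.
{C, D}: service 350 + fixed 104 = 454
{A, B, C, D, E}: service 261 + fixed 340 = 601
No other subset beats 442.

Minimum total cost: 442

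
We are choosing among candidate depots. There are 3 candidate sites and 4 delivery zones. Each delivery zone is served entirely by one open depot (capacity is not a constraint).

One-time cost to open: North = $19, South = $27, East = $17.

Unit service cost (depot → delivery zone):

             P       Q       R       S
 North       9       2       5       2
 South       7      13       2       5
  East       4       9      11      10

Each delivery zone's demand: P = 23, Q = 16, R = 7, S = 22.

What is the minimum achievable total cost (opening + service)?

Minimum total cost: 239

For any fixed open set, each delivery zone goes to its cheapest open site; total = fixed + service.
{North, East}: P→East 4·23=92, Q→North 2·16=32, R→North 5·7=35, S→North 2·22=44. Service 203; fixed 36; total 239.
{North, South, East}: P→East 4·23=92, Q→North 2·16=32, R→South 2·7=14, S→North 2·22=44. Service 182; fixed 63; total 245.
{North, South}: P→South 7·23=161, Q→North 2·16=32, R→South 2·7=14, S→North 2·22=44. Service 251; fixed 46; total 297.
{East}: service 533 + fixed 17 = 550
No other subset beats 239.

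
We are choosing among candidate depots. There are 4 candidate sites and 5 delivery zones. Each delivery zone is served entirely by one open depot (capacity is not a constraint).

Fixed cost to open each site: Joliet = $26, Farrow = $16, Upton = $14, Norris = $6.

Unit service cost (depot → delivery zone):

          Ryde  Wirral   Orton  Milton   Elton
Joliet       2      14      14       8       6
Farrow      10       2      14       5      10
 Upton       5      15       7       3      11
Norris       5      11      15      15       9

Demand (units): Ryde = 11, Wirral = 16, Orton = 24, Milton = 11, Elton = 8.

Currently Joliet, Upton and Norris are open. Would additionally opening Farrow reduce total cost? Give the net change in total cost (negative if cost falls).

Current service cost with {Joliet, Upton, Norris}: 447.
Adding Farrow: each delivery zone re-picks its cheapest; new service cost 303, saving 144.
Extra fixed cost: 16. Net change = 16 − 144 = -128.
(Totals: 493 → 365.)

Yes — net change −128 (cost falls by 128).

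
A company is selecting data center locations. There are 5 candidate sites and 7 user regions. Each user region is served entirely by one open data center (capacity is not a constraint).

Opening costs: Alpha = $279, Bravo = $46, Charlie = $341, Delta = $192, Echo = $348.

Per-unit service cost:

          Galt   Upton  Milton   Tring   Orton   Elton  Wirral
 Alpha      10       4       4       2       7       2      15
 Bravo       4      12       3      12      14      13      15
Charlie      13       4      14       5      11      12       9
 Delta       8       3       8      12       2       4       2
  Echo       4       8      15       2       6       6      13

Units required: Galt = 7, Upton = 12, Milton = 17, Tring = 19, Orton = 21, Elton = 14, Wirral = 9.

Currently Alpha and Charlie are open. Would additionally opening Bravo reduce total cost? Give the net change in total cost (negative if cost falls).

Yes — net change −13 (cost falls by 13).

Current service cost with {Alpha, Charlie}: 480.
Adding Bravo: each user region re-picks its cheapest; new service cost 421, saving 59.
Extra fixed cost: 46. Net change = 46 − 59 = -13.
(Totals: 1100 → 1087.)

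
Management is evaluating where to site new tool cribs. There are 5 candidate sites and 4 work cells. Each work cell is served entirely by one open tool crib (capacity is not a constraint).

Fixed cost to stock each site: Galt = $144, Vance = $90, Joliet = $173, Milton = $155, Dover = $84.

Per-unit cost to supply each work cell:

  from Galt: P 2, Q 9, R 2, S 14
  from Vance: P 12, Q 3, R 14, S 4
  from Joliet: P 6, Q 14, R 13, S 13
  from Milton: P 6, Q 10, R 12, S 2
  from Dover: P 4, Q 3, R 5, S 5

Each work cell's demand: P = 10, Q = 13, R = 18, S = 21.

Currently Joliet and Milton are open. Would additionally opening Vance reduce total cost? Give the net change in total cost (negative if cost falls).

Current service cost with {Joliet, Milton}: 448.
Adding Vance: each work cell re-picks its cheapest; new service cost 357, saving 91.
Extra fixed cost: 90. Net change = 90 − 91 = -1.
(Totals: 776 → 775.)

Yes — net change −1 (cost falls by 1).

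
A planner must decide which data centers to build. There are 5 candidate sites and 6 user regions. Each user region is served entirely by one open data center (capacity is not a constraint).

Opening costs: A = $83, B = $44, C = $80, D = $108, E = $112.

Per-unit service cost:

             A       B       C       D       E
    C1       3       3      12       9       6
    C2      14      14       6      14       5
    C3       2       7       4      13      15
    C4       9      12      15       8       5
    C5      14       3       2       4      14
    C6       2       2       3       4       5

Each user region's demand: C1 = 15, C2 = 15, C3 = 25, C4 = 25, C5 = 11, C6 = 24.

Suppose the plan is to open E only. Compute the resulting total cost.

Total cost: 1051

Each user region is assigned to its cheapest site among the open ones.
{E}: C1→E 6·15=90, C2→E 5·15=75, C3→E 15·25=375, C4→E 5·25=125, C5→E 14·11=154, C6→E 5·24=120. Service 939; fixed 112; total 1051.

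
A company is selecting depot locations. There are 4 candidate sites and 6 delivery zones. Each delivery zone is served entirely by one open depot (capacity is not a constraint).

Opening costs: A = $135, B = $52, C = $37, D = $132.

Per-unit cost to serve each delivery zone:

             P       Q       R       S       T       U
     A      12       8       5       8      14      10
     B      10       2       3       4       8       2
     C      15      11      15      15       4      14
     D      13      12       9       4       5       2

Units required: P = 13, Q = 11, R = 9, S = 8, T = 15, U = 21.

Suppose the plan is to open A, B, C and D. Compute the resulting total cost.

Total cost: 669

Each delivery zone is assigned to its cheapest site among the open ones.
{A, B, C, D}: P→B 10·13=130, Q→B 2·11=22, R→B 3·9=27, S→B 4·8=32, T→C 4·15=60, U→B 2·21=42. Service 313; fixed 356; total 669.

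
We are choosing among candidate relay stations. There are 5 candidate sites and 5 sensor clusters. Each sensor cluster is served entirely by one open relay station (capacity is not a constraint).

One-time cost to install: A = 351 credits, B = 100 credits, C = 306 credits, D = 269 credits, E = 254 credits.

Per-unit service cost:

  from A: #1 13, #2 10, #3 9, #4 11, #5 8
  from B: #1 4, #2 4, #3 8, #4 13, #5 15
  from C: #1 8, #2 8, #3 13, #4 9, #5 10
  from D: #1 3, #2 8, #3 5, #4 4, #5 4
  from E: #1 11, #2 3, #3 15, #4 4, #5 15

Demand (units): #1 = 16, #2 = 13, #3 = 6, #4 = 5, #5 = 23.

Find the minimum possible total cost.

Minimum total cost: 563

For any fixed open set, each sensor cluster goes to its cheapest open site; total = fixed + service.
{D}: #1→D 3·16=48, #2→D 8·13=104, #3→D 5·6=30, #4→D 4·5=20, #5→D 4·23=92. Service 294; fixed 269; total 563.
{B, D}: #1→D 3·16=48, #2→B 4·13=52, #3→D 5·6=30, #4→D 4·5=20, #5→D 4·23=92. Service 242; fixed 369; total 611.
{B}: service 574 + fixed 100 = 674
{A, B, C, D, E}: service 229 + fixed 1280 = 1509
No other subset beats 563.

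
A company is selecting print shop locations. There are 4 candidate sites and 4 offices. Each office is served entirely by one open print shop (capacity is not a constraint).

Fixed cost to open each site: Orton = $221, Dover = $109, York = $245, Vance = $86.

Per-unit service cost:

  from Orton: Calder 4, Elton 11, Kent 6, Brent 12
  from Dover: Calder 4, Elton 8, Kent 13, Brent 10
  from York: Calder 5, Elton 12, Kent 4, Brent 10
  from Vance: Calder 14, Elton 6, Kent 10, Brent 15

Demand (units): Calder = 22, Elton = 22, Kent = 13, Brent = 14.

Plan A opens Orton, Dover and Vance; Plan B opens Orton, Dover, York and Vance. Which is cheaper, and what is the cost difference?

Plan A: {Orton, Dover, Vance}: Calder→Orton 4·22=88, Elton→Vance 6·22=132, Kent→Orton 6·13=78, Brent→Dover 10·14=140. Service 438; fixed 416; total 854.
Plan B: {Orton, Dover, York, Vance}: Calder→Orton 4·22=88, Elton→Vance 6·22=132, Kent→York 4·13=52, Brent→Dover 10·14=140. Service 412; fixed 661; total 1073.
Difference: |854 − 1073| = 219.

Plan A is cheaper by 219.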